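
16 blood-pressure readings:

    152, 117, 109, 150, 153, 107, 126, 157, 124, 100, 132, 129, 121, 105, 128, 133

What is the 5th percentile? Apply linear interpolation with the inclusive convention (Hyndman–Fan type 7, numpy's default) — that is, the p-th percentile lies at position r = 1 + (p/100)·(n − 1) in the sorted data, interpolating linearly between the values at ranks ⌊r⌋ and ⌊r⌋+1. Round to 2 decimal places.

Sorted: 100, 105, 107, 109, 117, 121, 124, 126, 128, 129, 132, 133, 150, 152, 153, 157.
n = 16.
r = 1 + (5/100)·(16 − 1) = 1 + 0.75 = 1.75.
Rank 1 is 100 and rank 2 is 105.
Interpolate: 100 + 0.75·(105 − 100) = 100 + 0.75·5 = 103.75.

103.75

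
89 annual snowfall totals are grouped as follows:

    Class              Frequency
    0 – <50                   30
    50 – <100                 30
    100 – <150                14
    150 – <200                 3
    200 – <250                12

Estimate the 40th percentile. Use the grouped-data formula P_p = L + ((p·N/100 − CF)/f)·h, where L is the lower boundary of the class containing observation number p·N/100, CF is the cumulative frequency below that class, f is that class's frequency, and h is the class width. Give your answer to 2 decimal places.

59.33

N = 89; target position k = 40/100 · 89 = 35.6.
Cumulative frequencies: 30, 60, 74, 77, 89.
Observation 35.6 falls in the class 50 – <100.
L = 50, CF = 30, f = 30, h = 50.
P40 = 50 + ((35.6 − 30)/30)·50 = 50 + 9.33333 = 59.3333.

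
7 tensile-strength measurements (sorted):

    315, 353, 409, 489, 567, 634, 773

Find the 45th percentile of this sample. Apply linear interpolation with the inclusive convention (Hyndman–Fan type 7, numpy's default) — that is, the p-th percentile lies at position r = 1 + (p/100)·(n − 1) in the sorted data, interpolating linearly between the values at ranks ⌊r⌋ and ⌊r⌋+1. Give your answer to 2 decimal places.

n = 7.
r = 1 + (45/100)·(7 − 1) = 1 + 2.7 = 3.7.
Rank 3 is 409 and rank 4 is 489.
Interpolate: 409 + 0.7·(489 − 409) = 409 + 0.7·80 = 465.

465.00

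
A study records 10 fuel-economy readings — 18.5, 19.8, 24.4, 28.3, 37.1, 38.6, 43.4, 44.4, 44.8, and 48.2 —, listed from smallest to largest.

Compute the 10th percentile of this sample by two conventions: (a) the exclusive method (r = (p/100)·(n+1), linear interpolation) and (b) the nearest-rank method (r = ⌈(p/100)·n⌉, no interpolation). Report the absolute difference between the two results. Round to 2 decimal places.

n = 10.
(a) r = 1.1; between ranks 1 (18.5) and 2 (19.8): 18.63.
(b) the nearest-rank method: rank 1 → 18.5.
|18.63 − 18.5| = 0.13.

0.13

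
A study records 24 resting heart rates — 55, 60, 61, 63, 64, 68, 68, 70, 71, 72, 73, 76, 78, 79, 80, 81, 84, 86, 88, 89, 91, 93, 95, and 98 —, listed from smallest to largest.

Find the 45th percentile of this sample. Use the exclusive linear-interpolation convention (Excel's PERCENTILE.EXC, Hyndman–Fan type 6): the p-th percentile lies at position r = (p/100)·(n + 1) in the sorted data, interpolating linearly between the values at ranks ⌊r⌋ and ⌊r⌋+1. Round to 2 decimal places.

n = 24.
r = (45/100)·(24 + 1) = 11.25.
Rank 11 is 73 and rank 12 is 76.
Interpolate: 73 + 0.25·(76 − 73) = 73 + 0.25·3 = 73.75.

73.75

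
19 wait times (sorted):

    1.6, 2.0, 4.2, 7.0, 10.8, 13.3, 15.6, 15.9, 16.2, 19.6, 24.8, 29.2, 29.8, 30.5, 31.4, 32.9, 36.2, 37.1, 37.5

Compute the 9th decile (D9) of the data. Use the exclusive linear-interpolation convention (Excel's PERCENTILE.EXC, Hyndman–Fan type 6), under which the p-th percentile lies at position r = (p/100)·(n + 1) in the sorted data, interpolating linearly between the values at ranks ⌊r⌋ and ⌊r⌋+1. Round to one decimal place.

37.1

n = 19.
r = (90/100)·(19 + 1) = 18.
r is an integer, so P90 is the value at rank 18: 37.1.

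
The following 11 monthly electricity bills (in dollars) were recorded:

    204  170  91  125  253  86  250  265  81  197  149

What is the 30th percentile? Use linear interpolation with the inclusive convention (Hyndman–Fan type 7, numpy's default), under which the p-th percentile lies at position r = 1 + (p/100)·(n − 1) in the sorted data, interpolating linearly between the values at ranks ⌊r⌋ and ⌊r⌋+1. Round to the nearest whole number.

Sorted: 81, 86, 91, 125, 149, 170, 197, 204, 250, 253, 265.
n = 11.
r = 1 + (30/100)·(11 − 1) = 1 + 3 = 4.
r is an integer, so P30 is the value at rank 4: 125.

125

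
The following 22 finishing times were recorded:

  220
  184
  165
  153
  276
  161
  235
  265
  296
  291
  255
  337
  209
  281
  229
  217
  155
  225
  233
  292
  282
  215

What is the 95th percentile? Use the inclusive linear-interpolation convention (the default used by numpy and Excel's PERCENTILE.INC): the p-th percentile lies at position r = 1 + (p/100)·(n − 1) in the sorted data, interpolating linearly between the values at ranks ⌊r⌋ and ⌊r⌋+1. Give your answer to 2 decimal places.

295.80

Sorted: 153, 155, 161, 165, 184, 209, 215, 217, 220, 225, 229, 233, 235, 255, 265, 276, 281, 282, 291, 292, 296, 337.
n = 22.
r = 1 + (95/100)·(22 − 1) = 1 + 19.95 = 20.95.
Rank 20 is 292 and rank 21 is 296.
Interpolate: 292 + 0.95·(296 − 292) = 292 + 0.95·4 = 295.8.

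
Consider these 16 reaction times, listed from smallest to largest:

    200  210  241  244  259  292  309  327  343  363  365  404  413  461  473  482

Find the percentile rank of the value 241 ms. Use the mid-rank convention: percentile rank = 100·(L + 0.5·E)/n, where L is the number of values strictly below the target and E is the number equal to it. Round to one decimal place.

Count below 241: L = 2; count equal: E = 1; n = 16.
Percentile rank = 100·(2 + 0.5·1)/16 = 100·2.5/16 = 15.62.

15.6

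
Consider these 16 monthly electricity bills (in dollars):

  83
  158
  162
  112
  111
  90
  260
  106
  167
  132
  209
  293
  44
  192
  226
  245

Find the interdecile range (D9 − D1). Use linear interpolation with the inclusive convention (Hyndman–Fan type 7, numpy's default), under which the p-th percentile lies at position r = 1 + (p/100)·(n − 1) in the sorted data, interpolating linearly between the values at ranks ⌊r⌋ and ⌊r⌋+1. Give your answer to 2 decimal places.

166.00

Sorted: 44, 83, 90, 106, 111, 112, 132, 158, 162, 167, 192, 209, 226, 245, 260, 293.
n = 16.
P10: r = 2.5; ranks 2–3 are 83, 90; interpolating gives 86.5.
P90: r = 14.5; ranks 14–15 are 245, 260; interpolating gives 252.5.
Difference: 252.5 − 86.5 = 166.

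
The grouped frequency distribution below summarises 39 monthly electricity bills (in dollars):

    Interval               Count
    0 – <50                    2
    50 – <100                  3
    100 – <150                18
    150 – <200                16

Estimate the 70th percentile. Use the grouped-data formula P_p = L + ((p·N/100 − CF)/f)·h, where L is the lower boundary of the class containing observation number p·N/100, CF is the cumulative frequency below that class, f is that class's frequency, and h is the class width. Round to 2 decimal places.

N = 39; target position k = 70/100 · 39 = 27.3.
Cumulative frequencies: 2, 5, 23, 39.
Observation 27.3 falls in the class 150 – <200.
L = 150, CF = 23, f = 16, h = 50.
P70 = 150 + ((27.3 − 23)/16)·50 = 150 + 13.4375 = 163.438.

163.44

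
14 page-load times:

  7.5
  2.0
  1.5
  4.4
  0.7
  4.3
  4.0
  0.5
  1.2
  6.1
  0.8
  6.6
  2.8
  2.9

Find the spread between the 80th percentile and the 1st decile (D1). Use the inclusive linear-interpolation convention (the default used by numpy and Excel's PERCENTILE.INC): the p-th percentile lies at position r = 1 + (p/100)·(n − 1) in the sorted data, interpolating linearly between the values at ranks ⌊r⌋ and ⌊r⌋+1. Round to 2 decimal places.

4.35

Sorted: 0.5, 0.7, 0.8, 1.2, 1.5, 2.0, 2.8, 2.9, 4.0, 4.3, 4.4, 6.1, 6.6, 7.5.
n = 14.
P10: r = 2.3; ranks 2–3 are 0.7, 0.8; interpolating gives 0.73.
P80: r = 11.4; ranks 11–12 are 4.4, 6.1; interpolating gives 5.08.
Difference: 5.08 − 0.73 = 4.35.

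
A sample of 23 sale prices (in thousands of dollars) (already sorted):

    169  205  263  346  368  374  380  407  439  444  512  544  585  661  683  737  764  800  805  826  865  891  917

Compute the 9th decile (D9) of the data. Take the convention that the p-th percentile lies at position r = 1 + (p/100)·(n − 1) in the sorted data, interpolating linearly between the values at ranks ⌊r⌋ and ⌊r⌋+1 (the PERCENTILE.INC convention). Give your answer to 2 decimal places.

n = 23.
r = 1 + (90/100)·(23 − 1) = 1 + 19.8 = 20.8.
Rank 20 is 826 and rank 21 is 865.
Interpolate: 826 + 0.8·(865 − 826) = 826 + 0.8·39 = 857.2.

857.20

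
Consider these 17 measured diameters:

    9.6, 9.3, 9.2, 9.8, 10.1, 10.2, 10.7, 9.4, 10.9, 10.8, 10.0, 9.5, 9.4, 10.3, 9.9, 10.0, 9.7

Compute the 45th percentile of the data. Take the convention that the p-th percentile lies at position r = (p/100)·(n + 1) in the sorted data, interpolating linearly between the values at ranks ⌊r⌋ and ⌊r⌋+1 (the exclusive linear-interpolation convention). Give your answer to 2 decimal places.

Sorted: 9.2, 9.3, 9.4, 9.4, 9.5, 9.6, 9.7, 9.8, 9.9, 10.0, 10.0, 10.1, 10.2, 10.3, 10.7, 10.8, 10.9.
n = 17.
r = (45/100)·(17 + 1) = 8.1.
Rank 8 is 9.8 and rank 9 is 9.9.
Interpolate: 9.8 + 0.1·(9.9 − 9.8) = 9.8 + 0.1·0.1 = 9.81.

9.81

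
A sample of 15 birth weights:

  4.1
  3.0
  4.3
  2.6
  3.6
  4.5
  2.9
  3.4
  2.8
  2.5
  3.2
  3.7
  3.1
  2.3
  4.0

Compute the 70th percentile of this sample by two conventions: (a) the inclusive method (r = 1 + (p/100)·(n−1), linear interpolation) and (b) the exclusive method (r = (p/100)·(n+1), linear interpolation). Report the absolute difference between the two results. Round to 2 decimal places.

Sorted: 2.3, 2.5, 2.6, 2.8, 2.9, 3.0, 3.1, 3.2, 3.4, 3.6, 3.7, 4.0, 4.1, 4.3, 4.5.
n = 15.
(a) r = 10.8; between ranks 10 (3.6) and 11 (3.7): 3.68.
(b) r = 11.2; between ranks 11 (3.7) and 12 (4.0): 3.76.
|3.68 − 3.76| = 0.08.

0.08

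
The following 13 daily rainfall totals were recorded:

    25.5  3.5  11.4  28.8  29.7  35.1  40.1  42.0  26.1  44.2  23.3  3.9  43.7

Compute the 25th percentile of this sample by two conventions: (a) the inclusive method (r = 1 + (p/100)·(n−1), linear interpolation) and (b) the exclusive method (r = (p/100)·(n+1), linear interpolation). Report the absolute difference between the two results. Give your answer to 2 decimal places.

5.95

Sorted: 3.5, 3.9, 11.4, 23.3, 25.5, 26.1, 28.8, 29.7, 35.1, 40.1, 42.0, 43.7, 44.2.
n = 13.
(a) r = 4 → value at rank 4 = 23.3.
(b) r = 3.5; between ranks 3 (11.4) and 4 (23.3): 17.35.
|23.3 − 17.35| = 5.95.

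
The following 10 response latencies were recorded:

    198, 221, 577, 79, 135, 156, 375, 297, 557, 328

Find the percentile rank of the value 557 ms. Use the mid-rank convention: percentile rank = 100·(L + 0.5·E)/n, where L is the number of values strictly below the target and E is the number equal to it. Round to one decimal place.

Sorted: 79, 135, 156, 198, 221, 297, 328, 375, 557, 577.
Count below 557: L = 8; count equal: E = 1; n = 10.
Percentile rank = 100·(8 + 0.5·1)/10 = 100·8.5/10 = 85.

85.0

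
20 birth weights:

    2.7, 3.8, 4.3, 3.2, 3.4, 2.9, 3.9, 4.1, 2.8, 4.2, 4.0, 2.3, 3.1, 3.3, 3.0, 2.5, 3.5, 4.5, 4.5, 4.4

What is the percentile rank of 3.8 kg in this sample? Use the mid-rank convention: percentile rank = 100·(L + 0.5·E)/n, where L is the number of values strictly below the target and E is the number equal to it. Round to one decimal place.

57.5

Sorted: 2.3, 2.5, 2.7, 2.8, 2.9, 3.0, 3.1, 3.2, 3.3, 3.4, 3.5, 3.8, 3.9, 4.0, 4.1, 4.2, 4.3, 4.4, 4.5, 4.5.
Count below 3.8: L = 11; count equal: E = 1; n = 20.
Percentile rank = 100·(11 + 0.5·1)/20 = 100·11.5/20 = 57.5.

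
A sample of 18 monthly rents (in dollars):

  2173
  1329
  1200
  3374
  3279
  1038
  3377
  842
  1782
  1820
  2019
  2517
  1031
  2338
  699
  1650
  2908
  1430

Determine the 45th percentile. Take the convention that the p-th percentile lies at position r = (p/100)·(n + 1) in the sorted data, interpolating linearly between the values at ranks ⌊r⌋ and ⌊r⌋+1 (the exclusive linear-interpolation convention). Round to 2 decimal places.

Sorted: 699, 842, 1031, 1038, 1200, 1329, 1430, 1650, 1782, 1820, 2019, 2173, 2338, 2517, 2908, 3279, 3374, 3377.
n = 18.
r = (45/100)·(18 + 1) = 8.55.
Rank 8 is 1650 and rank 9 is 1782.
Interpolate: 1650 + 0.55·(1782 − 1650) = 1650 + 0.55·132 = 1722.6.

1722.60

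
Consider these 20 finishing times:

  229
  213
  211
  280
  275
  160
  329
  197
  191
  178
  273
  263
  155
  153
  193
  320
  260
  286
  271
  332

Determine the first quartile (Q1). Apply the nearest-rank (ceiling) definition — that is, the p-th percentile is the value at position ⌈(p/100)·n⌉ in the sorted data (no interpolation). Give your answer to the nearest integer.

Sorted: 153, 155, 160, 178, 191, 193, 197, 211, 213, 229, 260, 263, 271, 273, 275, 280, 286, 320, 329, 332.
n = 20.
Position = ⌈25/100 · 20⌉ = ⌈5⌉ = 5.
The value at rank 5 is 191.

191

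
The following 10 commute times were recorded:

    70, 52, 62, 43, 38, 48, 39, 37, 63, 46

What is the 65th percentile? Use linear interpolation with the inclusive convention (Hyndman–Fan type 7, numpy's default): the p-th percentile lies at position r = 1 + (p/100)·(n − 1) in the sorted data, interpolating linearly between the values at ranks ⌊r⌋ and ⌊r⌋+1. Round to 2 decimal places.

51.40

Sorted: 37, 38, 39, 43, 46, 48, 52, 62, 63, 70.
n = 10.
r = 1 + (65/100)·(10 − 1) = 1 + 5.85 = 6.85.
Rank 6 is 48 and rank 7 is 52.
Interpolate: 48 + 0.85·(52 − 48) = 48 + 0.85·4 = 51.4.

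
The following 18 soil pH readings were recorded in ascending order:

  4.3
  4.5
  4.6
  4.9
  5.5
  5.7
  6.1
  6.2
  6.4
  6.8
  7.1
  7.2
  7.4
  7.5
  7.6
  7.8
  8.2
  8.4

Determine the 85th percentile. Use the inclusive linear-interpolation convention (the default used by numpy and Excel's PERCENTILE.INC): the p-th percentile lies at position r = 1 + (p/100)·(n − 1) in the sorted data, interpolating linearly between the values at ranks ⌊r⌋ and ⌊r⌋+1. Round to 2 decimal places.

7.69

n = 18.
r = 1 + (85/100)·(18 − 1) = 1 + 14.45 = 15.45.
Rank 15 is 7.6 and rank 16 is 7.8.
Interpolate: 7.6 + 0.45·(7.8 − 7.6) = 7.6 + 0.45·0.2 = 7.69.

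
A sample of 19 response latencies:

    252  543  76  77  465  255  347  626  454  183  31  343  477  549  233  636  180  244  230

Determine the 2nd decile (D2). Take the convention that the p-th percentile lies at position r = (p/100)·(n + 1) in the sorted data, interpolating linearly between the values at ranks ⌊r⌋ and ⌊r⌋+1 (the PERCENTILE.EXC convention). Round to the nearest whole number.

Sorted: 31, 76, 77, 180, 183, 230, 233, 244, 252, 255, 343, 347, 454, 465, 477, 543, 549, 626, 636.
n = 19.
r = (20/100)·(19 + 1) = 4.
r is an integer, so P20 is the value at rank 4: 180.

180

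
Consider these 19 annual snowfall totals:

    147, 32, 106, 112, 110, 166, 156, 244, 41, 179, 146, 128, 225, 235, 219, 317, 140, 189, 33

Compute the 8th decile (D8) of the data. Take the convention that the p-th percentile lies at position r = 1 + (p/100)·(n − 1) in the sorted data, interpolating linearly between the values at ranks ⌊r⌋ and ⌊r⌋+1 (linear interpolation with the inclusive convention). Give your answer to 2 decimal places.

221.40

Sorted: 32, 33, 41, 106, 110, 112, 128, 140, 146, 147, 156, 166, 179, 189, 219, 225, 235, 244, 317.
n = 19.
r = 1 + (80/100)·(19 − 1) = 1 + 14.4 = 15.4.
Rank 15 is 219 and rank 16 is 225.
Interpolate: 219 + 0.4·(225 − 219) = 219 + 0.4·6 = 221.4.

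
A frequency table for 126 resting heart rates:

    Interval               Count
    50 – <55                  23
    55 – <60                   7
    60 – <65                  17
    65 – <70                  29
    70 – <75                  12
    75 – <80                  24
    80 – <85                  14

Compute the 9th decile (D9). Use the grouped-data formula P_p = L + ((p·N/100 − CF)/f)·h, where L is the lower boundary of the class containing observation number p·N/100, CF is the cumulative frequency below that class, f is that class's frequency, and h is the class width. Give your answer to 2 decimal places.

N = 126; target position k = 90/100 · 126 = 113.4.
Cumulative frequencies: 23, 30, 47, 76, 88, 112, 126.
Observation 113.4 falls in the class 80 – <85.
L = 80, CF = 112, f = 14, h = 5.
P90 = 80 + ((113.4 − 112)/14)·5 = 80 + 0.5 = 80.5.

80.50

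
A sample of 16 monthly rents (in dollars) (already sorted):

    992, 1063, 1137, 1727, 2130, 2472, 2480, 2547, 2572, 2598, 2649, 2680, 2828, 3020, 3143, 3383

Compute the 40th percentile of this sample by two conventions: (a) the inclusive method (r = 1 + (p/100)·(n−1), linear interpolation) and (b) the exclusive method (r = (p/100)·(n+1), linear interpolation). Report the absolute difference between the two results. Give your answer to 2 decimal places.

1.60

n = 16.
(a) r = 7 → value at rank 7 = 2480.
(b) r = 6.8; between ranks 6 (2472) and 7 (2480): 2478.4.
|2480 − 2478.4| = 1.6.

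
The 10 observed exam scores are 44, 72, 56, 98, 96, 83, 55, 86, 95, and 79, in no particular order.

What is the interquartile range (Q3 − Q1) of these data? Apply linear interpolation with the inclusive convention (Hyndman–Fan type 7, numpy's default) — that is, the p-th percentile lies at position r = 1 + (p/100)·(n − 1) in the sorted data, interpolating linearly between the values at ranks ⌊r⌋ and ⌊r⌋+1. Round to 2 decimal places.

32.75

Sorted: 44, 55, 56, 72, 79, 83, 86, 95, 96, 98.
n = 10.
P25: r = 3.25; ranks 3–4 are 56, 72; interpolating gives 60.
P75: r = 7.75; ranks 7–8 are 86, 95; interpolating gives 92.75.
Difference: 92.75 − 60 = 32.75.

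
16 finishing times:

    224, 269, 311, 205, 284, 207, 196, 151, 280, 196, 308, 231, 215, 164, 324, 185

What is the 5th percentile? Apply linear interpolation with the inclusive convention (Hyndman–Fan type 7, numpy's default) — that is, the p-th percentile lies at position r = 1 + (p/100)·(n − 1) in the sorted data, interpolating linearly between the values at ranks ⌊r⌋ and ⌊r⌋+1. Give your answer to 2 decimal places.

160.75

Sorted: 151, 164, 185, 196, 196, 205, 207, 215, 224, 231, 269, 280, 284, 308, 311, 324.
n = 16.
r = 1 + (5/100)·(16 − 1) = 1 + 0.75 = 1.75.
Rank 1 is 151 and rank 2 is 164.
Interpolate: 151 + 0.75·(164 − 151) = 151 + 0.75·13 = 160.75.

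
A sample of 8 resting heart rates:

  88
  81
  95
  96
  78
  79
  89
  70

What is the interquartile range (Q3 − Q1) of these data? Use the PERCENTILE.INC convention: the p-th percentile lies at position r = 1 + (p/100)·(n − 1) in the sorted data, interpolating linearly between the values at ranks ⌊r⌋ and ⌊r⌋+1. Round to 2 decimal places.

11.75

Sorted: 70, 78, 79, 81, 88, 89, 95, 96.
n = 8.
P25: r = 2.75; ranks 2–3 are 78, 79; interpolating gives 78.75.
P75: r = 6.25; ranks 6–7 are 89, 95; interpolating gives 90.5.
Difference: 90.5 − 78.75 = 11.75.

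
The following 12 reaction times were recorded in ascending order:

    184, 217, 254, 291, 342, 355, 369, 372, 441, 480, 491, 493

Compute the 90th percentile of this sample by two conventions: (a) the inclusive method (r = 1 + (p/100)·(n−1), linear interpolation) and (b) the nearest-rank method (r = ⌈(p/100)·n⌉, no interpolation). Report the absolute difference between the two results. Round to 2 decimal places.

1.10

n = 12.
(a) r = 10.9; between ranks 10 (480) and 11 (491): 489.9.
(b) the nearest-rank method: rank 11 → 491.
|489.9 − 491| = 1.1.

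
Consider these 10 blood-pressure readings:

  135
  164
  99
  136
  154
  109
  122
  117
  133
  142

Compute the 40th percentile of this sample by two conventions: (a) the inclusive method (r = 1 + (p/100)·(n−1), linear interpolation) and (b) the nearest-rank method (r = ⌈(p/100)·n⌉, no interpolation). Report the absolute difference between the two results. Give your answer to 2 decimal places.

6.60

Sorted: 99, 109, 117, 122, 133, 135, 136, 142, 154, 164.
n = 10.
(a) r = 4.6; between ranks 4 (122) and 5 (133): 128.6.
(b) the nearest-rank method: rank 4 → 122.
|128.6 − 122| = 6.6.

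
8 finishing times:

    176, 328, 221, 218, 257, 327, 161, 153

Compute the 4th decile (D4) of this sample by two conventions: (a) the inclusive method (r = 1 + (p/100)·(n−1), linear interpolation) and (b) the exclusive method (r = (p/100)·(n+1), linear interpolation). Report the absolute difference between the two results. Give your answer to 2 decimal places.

Sorted: 153, 161, 176, 218, 221, 257, 327, 328.
n = 8.
(a) r = 3.8; between ranks 3 (176) and 4 (218): 209.6.
(b) r = 3.6; between ranks 3 (176) and 4 (218): 201.2.
|209.6 − 201.2| = 8.4.

8.40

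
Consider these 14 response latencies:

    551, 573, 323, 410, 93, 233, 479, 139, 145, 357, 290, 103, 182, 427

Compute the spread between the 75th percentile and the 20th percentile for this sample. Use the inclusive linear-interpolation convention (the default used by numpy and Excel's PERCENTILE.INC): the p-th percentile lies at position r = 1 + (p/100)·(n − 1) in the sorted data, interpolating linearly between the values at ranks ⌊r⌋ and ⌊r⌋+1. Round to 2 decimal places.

Sorted: 93, 103, 139, 145, 182, 233, 290, 323, 357, 410, 427, 479, 551, 573.
n = 14.
P20: r = 3.6; ranks 3–4 are 139, 145; interpolating gives 142.6.
P75: r = 10.75; ranks 10–11 are 410, 427; interpolating gives 422.75.
Difference: 422.75 − 142.6 = 280.15.

280.15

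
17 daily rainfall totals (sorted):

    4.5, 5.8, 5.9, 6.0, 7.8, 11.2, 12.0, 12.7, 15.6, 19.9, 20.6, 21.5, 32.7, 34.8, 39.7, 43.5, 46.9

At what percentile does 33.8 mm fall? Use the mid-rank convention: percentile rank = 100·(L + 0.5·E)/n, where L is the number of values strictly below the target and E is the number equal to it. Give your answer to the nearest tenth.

Count below 33.8: L = 13; count equal: E = 0; n = 17.
Percentile rank = 100·(13 + 0.5·0)/17 = 100·13/17 = 76.47.

76.5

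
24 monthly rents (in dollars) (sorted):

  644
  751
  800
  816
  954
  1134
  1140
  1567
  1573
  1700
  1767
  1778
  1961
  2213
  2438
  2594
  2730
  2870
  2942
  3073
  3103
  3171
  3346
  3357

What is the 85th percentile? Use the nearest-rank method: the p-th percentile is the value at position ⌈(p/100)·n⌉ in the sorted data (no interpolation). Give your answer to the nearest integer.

3103

n = 24.
Position = ⌈85/100 · 24⌉ = ⌈20.4⌉ = 21.
The value at rank 21 is 3103.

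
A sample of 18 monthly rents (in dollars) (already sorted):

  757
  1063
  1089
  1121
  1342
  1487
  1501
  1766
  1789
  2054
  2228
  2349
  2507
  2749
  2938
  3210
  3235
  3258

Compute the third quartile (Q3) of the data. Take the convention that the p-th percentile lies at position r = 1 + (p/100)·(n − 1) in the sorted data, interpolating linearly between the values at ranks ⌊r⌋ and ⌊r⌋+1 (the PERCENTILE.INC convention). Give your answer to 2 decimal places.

2688.50

n = 18.
r = 1 + (75/100)·(18 − 1) = 1 + 12.75 = 13.75.
Rank 13 is 2507 and rank 14 is 2749.
Interpolate: 2507 + 0.75·(2749 − 2507) = 2507 + 0.75·242 = 2688.5.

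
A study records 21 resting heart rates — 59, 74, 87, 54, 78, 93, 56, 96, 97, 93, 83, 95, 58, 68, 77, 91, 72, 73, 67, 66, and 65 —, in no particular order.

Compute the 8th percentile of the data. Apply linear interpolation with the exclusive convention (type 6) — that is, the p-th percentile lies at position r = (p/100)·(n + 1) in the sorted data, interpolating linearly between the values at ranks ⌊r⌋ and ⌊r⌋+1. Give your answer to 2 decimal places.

Sorted: 54, 56, 58, 59, 65, 66, 67, 68, 72, 73, 74, 77, 78, 83, 87, 91, 93, 93, 95, 96, 97.
n = 21.
r = (8/100)·(21 + 1) = 1.76.
Rank 1 is 54 and rank 2 is 56.
Interpolate: 54 + 0.76·(56 − 54) = 54 + 0.76·2 = 55.52.

55.52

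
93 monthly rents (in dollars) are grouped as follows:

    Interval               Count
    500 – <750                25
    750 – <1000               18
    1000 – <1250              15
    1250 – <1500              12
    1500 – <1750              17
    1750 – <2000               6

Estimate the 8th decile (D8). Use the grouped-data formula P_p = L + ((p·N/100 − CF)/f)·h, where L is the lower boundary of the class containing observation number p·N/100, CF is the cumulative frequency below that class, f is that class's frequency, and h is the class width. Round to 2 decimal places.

1564.71

N = 93; target position k = 80/100 · 93 = 74.4.
Cumulative frequencies: 25, 43, 58, 70, 87, 93.
Observation 74.4 falls in the class 1500 – <1750.
L = 1500, CF = 70, f = 17, h = 250.
P80 = 1500 + ((74.4 − 70)/17)·250 = 1500 + 64.7059 = 1564.71.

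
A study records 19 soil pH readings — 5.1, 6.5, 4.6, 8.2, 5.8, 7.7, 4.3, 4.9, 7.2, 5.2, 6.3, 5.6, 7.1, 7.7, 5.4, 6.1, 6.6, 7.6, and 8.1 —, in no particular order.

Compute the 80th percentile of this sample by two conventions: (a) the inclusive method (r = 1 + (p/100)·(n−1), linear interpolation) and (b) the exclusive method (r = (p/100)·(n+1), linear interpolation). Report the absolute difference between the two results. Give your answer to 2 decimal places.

0.06

Sorted: 4.3, 4.6, 4.9, 5.1, 5.2, 5.4, 5.6, 5.8, 6.1, 6.3, 6.5, 6.6, 7.1, 7.2, 7.6, 7.7, 7.7, 8.1, 8.2.
n = 19.
(a) r = 15.4; between ranks 15 (7.6) and 16 (7.7): 7.64.
(b) r = 16 → value at rank 16 = 7.7.
|7.64 − 7.7| = 0.06.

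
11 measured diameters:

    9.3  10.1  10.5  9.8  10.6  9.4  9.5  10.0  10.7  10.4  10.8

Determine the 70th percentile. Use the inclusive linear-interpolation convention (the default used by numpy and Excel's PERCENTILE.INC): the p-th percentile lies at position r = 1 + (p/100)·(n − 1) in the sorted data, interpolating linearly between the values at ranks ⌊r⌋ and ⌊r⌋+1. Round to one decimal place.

10.5

Sorted: 9.3, 9.4, 9.5, 9.8, 10.0, 10.1, 10.4, 10.5, 10.6, 10.7, 10.8.
n = 11.
r = 1 + (70/100)·(11 − 1) = 1 + 7 = 8.
r is an integer, so P70 is the value at rank 8: 10.5.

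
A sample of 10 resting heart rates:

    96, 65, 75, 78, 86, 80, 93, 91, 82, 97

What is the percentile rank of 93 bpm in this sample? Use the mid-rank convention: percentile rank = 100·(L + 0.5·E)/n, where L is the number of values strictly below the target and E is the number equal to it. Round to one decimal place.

Sorted: 65, 75, 78, 80, 82, 86, 91, 93, 96, 97.
Count below 93: L = 7; count equal: E = 1; n = 10.
Percentile rank = 100·(7 + 0.5·1)/10 = 100·7.5/10 = 75.

75.0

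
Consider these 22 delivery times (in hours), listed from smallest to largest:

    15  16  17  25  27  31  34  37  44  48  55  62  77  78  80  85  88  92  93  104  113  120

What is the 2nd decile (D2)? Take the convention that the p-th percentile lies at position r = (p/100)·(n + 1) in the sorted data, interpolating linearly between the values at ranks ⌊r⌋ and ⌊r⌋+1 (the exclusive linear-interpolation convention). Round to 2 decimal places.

n = 22.
r = (20/100)·(22 + 1) = 4.6.
Rank 4 is 25 and rank 5 is 27.
Interpolate: 25 + 0.6·(27 − 25) = 25 + 0.6·2 = 26.2.

26.20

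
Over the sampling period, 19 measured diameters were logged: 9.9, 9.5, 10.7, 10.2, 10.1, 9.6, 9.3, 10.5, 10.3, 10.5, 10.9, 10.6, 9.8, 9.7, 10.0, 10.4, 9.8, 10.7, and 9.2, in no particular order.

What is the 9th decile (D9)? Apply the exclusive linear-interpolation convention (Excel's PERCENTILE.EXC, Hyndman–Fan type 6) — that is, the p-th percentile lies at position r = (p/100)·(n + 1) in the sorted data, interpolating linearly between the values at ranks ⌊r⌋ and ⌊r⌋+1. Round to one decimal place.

Sorted: 9.2, 9.3, 9.5, 9.6, 9.7, 9.8, 9.8, 9.9, 10.0, 10.1, 10.2, 10.3, 10.4, 10.5, 10.5, 10.6, 10.7, 10.7, 10.9.
n = 19.
r = (90/100)·(19 + 1) = 18.
r is an integer, so P90 is the value at rank 18: 10.7.

10.7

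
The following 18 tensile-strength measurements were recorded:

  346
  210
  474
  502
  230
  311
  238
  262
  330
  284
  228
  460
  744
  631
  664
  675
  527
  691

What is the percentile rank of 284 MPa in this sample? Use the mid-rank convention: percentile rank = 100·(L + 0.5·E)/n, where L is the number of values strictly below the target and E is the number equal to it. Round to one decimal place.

Sorted: 210, 228, 230, 238, 262, 284, 311, 330, 346, 460, 474, 502, 527, 631, 664, 675, 691, 744.
Count below 284: L = 5; count equal: E = 1; n = 18.
Percentile rank = 100·(5 + 0.5·1)/18 = 100·5.5/18 = 30.56.

30.6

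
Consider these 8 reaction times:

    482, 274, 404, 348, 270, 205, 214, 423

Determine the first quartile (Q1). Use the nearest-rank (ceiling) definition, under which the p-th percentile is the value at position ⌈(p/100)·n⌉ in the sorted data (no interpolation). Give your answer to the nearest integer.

214

Sorted: 205, 214, 270, 274, 348, 404, 423, 482.
n = 8.
Position = ⌈25/100 · 8⌉ = ⌈2⌉ = 2.
The value at rank 2 is 214.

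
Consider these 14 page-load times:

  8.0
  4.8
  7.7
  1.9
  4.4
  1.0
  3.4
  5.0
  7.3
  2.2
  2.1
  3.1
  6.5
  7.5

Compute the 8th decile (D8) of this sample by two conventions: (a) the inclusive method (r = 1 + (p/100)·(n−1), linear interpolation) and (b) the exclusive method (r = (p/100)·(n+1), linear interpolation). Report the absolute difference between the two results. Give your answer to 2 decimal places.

0.12

Sorted: 1.0, 1.9, 2.1, 2.2, 3.1, 3.4, 4.4, 4.8, 5.0, 6.5, 7.3, 7.5, 7.7, 8.0.
n = 14.
(a) r = 11.4; between ranks 11 (7.3) and 12 (7.5): 7.38.
(b) r = 12 → value at rank 12 = 7.5.
|7.38 − 7.5| = 0.12.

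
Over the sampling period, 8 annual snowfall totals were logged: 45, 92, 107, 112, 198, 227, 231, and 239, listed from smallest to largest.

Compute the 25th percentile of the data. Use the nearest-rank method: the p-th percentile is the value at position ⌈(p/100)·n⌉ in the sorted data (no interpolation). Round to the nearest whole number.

92

n = 8.
Position = ⌈25/100 · 8⌉ = ⌈2⌉ = 2.
The value at rank 2 is 92.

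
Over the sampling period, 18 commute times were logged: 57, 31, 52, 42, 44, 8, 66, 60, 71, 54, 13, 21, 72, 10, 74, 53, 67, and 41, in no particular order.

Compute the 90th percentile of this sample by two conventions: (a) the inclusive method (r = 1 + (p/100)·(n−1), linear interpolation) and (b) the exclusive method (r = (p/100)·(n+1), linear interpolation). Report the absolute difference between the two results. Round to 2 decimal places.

Sorted: 8, 10, 13, 21, 31, 41, 42, 44, 52, 53, 54, 57, 60, 66, 67, 71, 72, 74.
n = 18.
(a) r = 16.3; between ranks 16 (71) and 17 (72): 71.3.
(b) r = 17.1; between ranks 17 (72) and 18 (74): 72.2.
|71.3 − 72.2| = 0.9.

0.90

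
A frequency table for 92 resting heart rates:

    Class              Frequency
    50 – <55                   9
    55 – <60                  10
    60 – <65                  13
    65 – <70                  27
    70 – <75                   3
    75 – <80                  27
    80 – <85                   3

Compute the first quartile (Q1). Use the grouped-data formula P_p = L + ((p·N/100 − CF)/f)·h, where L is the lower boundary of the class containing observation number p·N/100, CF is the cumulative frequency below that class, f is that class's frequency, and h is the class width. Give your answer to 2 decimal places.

N = 92; target position k = 25/100 · 92 = 23.
Cumulative frequencies: 9, 19, 32, 59, 62, 89, 92.
Observation 23 falls in the class 60 – <65.
L = 60, CF = 19, f = 13, h = 5.
P25 = 60 + ((23 − 19)/13)·5 = 60 + 1.53846 = 61.5385.

61.54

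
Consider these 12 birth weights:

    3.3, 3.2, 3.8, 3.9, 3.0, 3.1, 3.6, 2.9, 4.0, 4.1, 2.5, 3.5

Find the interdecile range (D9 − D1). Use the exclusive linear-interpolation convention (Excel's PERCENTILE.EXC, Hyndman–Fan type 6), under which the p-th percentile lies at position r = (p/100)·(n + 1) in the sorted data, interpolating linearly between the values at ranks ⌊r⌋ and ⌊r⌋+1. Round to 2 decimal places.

1.45

Sorted: 2.5, 2.9, 3.0, 3.1, 3.2, 3.3, 3.5, 3.6, 3.8, 3.9, 4.0, 4.1.
n = 12.
P10: r = 1.3; ranks 1–2 are 2.5, 2.9; interpolating gives 2.62.
P90: r = 11.7; ranks 11–12 are 4.0, 4.1; interpolating gives 4.07.
Difference: 4.07 − 2.62 = 1.45.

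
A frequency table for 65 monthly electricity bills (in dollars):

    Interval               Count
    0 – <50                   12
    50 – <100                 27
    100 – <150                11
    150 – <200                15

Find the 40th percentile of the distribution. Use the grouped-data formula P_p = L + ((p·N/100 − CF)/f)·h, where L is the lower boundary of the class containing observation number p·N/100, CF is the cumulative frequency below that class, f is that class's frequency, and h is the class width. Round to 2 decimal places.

75.93

N = 65; target position k = 40/100 · 65 = 26.
Cumulative frequencies: 12, 39, 50, 65.
Observation 26 falls in the class 50 – <100.
L = 50, CF = 12, f = 27, h = 50.
P40 = 50 + ((26 − 12)/27)·50 = 50 + 25.9259 = 75.9259.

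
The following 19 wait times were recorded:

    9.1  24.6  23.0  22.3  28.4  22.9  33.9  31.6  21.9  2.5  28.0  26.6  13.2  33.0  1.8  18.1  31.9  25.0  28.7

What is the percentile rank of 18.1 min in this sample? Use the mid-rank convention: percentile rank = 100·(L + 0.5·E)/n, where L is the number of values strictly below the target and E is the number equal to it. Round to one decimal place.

Sorted: 1.8, 2.5, 9.1, 13.2, 18.1, 21.9, 22.3, 22.9, 23.0, 24.6, 25.0, 26.6, 28.0, 28.4, 28.7, 31.6, 31.9, 33.0, 33.9.
Count below 18.1: L = 4; count equal: E = 1; n = 19.
Percentile rank = 100·(4 + 0.5·1)/19 = 100·4.5/19 = 23.68.

23.7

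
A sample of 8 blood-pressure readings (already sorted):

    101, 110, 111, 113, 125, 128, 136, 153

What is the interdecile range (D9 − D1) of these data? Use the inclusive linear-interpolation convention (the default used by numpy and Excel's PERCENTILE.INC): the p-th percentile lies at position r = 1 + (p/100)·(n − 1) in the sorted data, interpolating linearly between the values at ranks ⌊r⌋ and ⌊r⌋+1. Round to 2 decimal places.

n = 8.
P10: r = 1.7; ranks 1–2 are 101, 110; interpolating gives 107.3.
P90: r = 7.3; ranks 7–8 are 136, 153; interpolating gives 141.1.
Difference: 141.1 − 107.3 = 33.8.

33.80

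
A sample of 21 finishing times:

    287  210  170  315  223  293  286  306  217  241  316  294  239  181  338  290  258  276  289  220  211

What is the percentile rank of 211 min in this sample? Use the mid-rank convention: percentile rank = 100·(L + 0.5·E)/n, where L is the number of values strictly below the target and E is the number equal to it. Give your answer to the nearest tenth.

16.7

Sorted: 170, 181, 210, 211, 217, 220, 223, 239, 241, 258, 276, 286, 287, 289, 290, 293, 294, 306, 315, 316, 338.
Count below 211: L = 3; count equal: E = 1; n = 21.
Percentile rank = 100·(3 + 0.5·1)/21 = 100·3.5/21 = 16.67.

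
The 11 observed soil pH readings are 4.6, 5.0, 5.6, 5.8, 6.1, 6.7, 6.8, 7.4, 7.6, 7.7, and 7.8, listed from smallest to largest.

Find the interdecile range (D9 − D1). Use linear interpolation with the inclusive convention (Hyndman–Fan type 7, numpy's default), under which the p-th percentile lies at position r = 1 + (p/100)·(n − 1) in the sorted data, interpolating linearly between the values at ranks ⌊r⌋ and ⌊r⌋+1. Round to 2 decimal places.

n = 11.
P10: r = 2 (integer) → 5.
P90: r = 10 (integer) → 7.7.
Difference: 7.7 − 5 = 2.7.

2.70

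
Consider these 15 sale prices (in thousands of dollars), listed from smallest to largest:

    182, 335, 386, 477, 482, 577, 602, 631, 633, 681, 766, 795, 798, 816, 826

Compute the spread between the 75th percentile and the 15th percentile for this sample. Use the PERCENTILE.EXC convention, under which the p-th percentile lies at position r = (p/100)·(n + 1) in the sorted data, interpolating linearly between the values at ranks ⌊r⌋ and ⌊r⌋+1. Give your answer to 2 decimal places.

439.60

n = 15.
P15: r = 2.4; ranks 2–3 are 335, 386; interpolating gives 355.4.
P75: r = 12 (integer) → 795.
Difference: 795 − 355.4 = 439.6.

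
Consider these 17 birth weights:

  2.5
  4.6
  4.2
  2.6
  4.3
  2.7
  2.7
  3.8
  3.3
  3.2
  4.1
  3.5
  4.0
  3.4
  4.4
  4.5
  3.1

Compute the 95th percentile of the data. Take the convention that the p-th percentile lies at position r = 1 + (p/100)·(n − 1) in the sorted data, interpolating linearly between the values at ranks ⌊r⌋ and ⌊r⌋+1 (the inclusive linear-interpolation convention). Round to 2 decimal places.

4.52

Sorted: 2.5, 2.6, 2.7, 2.7, 3.1, 3.2, 3.3, 3.4, 3.5, 3.8, 4.0, 4.1, 4.2, 4.3, 4.4, 4.5, 4.6.
n = 17.
r = 1 + (95/100)·(17 − 1) = 1 + 15.2 = 16.2.
Rank 16 is 4.5 and rank 17 is 4.6.
Interpolate: 4.5 + 0.2·(4.6 − 4.5) = 4.5 + 0.2·0.1 = 4.52.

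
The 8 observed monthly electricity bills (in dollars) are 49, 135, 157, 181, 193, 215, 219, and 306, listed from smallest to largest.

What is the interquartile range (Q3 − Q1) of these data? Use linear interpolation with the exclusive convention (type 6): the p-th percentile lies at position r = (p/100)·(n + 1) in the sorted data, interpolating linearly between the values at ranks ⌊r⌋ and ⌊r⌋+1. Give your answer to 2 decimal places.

n = 8.
P25: r = 2.25; ranks 2–3 are 135, 157; interpolating gives 140.5.
P75: r = 6.75; ranks 6–7 are 215, 219; interpolating gives 218.
Difference: 218 − 140.5 = 77.5.

77.50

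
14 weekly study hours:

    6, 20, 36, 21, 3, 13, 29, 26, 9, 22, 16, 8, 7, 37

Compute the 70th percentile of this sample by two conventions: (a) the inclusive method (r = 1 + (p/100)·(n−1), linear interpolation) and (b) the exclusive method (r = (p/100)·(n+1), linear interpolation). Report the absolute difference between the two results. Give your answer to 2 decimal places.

Sorted: 3, 6, 7, 8, 9, 13, 16, 20, 21, 22, 26, 29, 36, 37.
n = 14.
(a) r = 10.1; between ranks 10 (22) and 11 (26): 22.4.
(b) r = 10.5; between ranks 10 (22) and 11 (26): 24.
|22.4 − 24| = 1.6.

1.60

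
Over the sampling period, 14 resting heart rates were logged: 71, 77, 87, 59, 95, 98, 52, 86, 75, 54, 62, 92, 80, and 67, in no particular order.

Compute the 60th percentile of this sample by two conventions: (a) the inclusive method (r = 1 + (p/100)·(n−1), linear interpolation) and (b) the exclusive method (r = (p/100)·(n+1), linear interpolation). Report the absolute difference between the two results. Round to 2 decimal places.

0.60

Sorted: 52, 54, 59, 62, 67, 71, 75, 77, 80, 86, 87, 92, 95, 98.
n = 14.
(a) r = 8.8; between ranks 8 (77) and 9 (80): 79.4.
(b) r = 9 → value at rank 9 = 80.
|79.4 − 80| = 0.6.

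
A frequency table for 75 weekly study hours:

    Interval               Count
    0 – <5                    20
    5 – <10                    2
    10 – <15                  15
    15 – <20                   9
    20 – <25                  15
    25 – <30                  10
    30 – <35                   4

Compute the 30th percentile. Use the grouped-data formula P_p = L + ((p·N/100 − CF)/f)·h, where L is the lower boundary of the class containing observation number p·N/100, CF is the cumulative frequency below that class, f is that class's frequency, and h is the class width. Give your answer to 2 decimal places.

10.17

N = 75; target position k = 30/100 · 75 = 22.5.
Cumulative frequencies: 20, 22, 37, 46, 61, 71, 75.
Observation 22.5 falls in the class 10 – <15.
L = 10, CF = 22, f = 15, h = 5.
P30 = 10 + ((22.5 − 22)/15)·5 = 10 + 0.166667 = 10.1667.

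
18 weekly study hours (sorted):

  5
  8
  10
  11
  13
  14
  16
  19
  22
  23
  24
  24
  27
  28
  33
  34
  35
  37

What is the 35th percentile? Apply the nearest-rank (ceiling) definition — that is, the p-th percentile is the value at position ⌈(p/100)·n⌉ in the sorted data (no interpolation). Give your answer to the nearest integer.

n = 18.
Position = ⌈35/100 · 18⌉ = ⌈6.3⌉ = 7.
The value at rank 7 is 16.

16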